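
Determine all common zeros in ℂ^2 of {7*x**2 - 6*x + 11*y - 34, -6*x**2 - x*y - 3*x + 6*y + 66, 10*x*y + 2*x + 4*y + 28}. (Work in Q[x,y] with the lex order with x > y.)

{(3, -1)}

Compute a lex Gröbner basis by Buchberger's algorithm.
f_1 = 7*x**2 - 6*x + 11*y - 34, LT = x**2.
f_2 = -6*x**2 - x*y - 3*x + 6*y + 66, LT = x**2.
f_3 = 10*x*y + 2*x + 4*y + 28, LT = x*y.

S(f_1,f_2): lcm = x**2. S = -1/6*x*y - 19/14*x + 18/7*y + 43/7.
  leading term x*y: subtract (-1/60)·f_3 from -1/6*x*y - 19/14*x + 18/7*y + 43/7 → -139/105*x + 277/105*y + 694/105
  leading term x: no divisor's leading term divides it; move -139/105*x to the remainder.
  leading term y: no divisor's leading term divides it; move 277/105*y to the remainder.
  leading term 1: no divisor's leading term divides it; move 694/105 to the remainder.
  remainder -139/105*x + 277/105*y + 694/105 ≠ 0; add h_4 = -139/105*x + 277/105*y + 694/105 to the basis.

S(f_1,f_3): lcm = x**2*y. S = -1/5*x**2 - 44/35*x*y - 14/5*x + 11/7*y**2 - 34/7*y.
  leading term x**2: subtract (-1/35)·f_1 from -1/5*x**2 - 44/35*x*y - 14/5*x + 11/7*y**2 - 34/7*y → -44/35*x*y - 104/35*x + 11/7*y**2 - 159/35*y - 34/35
  leading term x*y: subtract (-22/175)·f_3 from -44/35*x*y - 104/35*x + 11/7*y**2 - 159/35*y - 34/35 → -68/25*x + 11/7*y**2 - 101/25*y + 446/175
  leading term x: subtract (1428/695)·h_4 from -68/25*x + 11/7*y**2 - 101/25*y + 446/175 → 11/7*y**2 - 1315/139*y - 10734/973
  leading term y**2: no divisor's leading term divides it; move 11/7*y**2 to the remainder.
  leading term y: no divisor's leading term divides it; move -1315/139*y to the remainder.
  leading term 1: no divisor's leading term divides it; move -10734/973 to the remainder.
  remainder 11/7*y**2 - 1315/139*y - 10734/973 ≠ 0; add h_5 = 11/7*y**2 - 1315/139*y - 10734/973 to the basis.

S(f_2,f_3): lcm = x**2*y. S = -1/5*x**2 + 1/6*x*y**2 + 1/10*x*y - 14/5*x - y**2 - 11*y.
  leading term x**2: subtract (-1/35)·f_1 from -1/5*x**2 + 1/6*x*y**2 + 1/10*x*y - 14/5*x - y**2 - 11*y → 1/6*x*y**2 + 1/10*x*y - 104/35*x - y**2 - 374/35*y - 34/35
  leading term x*y**2: subtract (1/60*y)·f_3 from 1/6*x*y**2 + 1/10*x*y - 104/35*x - y**2 - 374/35*y - 34/35 → 1/15*x*y - 104/35*x - 16/15*y**2 - 1171/105*y - 34/35
  leading term x*y: subtract (1/150)·f_3 from 1/15*x*y - 104/35*x - 16/15*y**2 - 1171/105*y - 34/35 → -1567/525*x - 16/15*y**2 - 5869/525*y - 608/525
  leading term x: subtract (1567/695)·h_4 from -1567/525*x - 16/15*y**2 - 5869/525*y - 608/525 → -16/15*y**2 - 7142/417*y - 11162/695
  leading term y**2: subtract (-112/165)·h_5 from -16/15*y**2 - 7142/417*y - 11162/695 → -36006/1529*y - 36006/1529
  leading term y: no divisor's leading term divides it; move -36006/1529*y to the remainder.
  leading term 1: no divisor's leading term divides it; move -36006/1529 to the remainder.
  remainder -36006/1529*y - 36006/1529 ≠ 0; add h_6 = -36006/1529*y - 36006/1529 to the basis.

The other S-polynomials (S(f_1,h_4), S(f_2,h_4), S(f_3,h_4), S(f_1,h_5), S(f_2,h_5), S(f_3,h_5), S(h_4,h_5), S(f_1,h_6), S(f_2,h_6), S(f_3,h_6), S(h_4,h_6), S(h_5,h_6)) all reduce to 0 modulo the current basis, so we have a Gröbner basis.
Inter-reduce: drop elements whose leading term is divisible by another's, tail-reduce, and make monic.
Reduced Gröbner basis: {x - 3, y + 1}.

From the last basis element, y + 1 = 0, so y takes values in {-1}. Each choice, substituted upward through the basis, yields the corresponding point(s) of the solution set.
  y = -1: the earlier basis element becomes x - 3 = 0, giving x = 3 — point (3, -1).
Each listed point satisfies every original equation (direct substitution).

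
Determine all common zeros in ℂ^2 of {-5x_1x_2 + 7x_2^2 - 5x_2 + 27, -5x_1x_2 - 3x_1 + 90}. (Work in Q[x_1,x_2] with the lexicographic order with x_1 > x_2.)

Compute a lex Gröbner basis by Buchberger's algorithm.
f_1 = -5x_1x_2 + 7x_2^2 - 5x_2 + 27, LT = x_1x_2.
f_2 = -5x_1x_2 - 3x_1 + 90, LT = x_1x_2.

S(f_1,f_2): lcm = x_1x_2. S = -3/5x_1 - 7/5x_2^2 + x_2 + 63/5.
  reduce S modulo (f_1, f_2):
  remainder -3/5x_1 - 7/5x_2^2 + x_2 + 63/5 ≠ 0; add h_3 = -3/5x_1 - 7/5x_2^2 + x_2 + 63/5 to the basis.

S(f_1,h_3): lcm = x_1x_2. S = -7/3x_2^3 + 4/15x_2^2 + 22x_2 - 27/5.
  reduce S modulo (f_1, f_2, h_3):
  remainder -7/3x_2^3 + 4/15x_2^2 + 22x_2 - 27/5 ≠ 0; add h_4 = -7/3x_2^3 + 4/15x_2^2 + 22x_2 - 27/5 to the basis.

The other S-polynomials (S(f_2,h_3), S(f_1,h_4), S(f_2,h_4), S(h_3,h_4)) all reduce to 0 modulo the current basis, so we have a Gröbner basis.
Inter-reduce: drop elements whose leading term is divisible by another's, tail-reduce, and make monic.
Reduced Gröbner basis: {x_1 + 7/3x_2^2 - 5/3x_2 - 21, x_2^3 - 4/35x_2^2 - 66/7x_2 + 81/35}.

Elimination: the polynomial x_2^3 - 4/35x_2^2 - 66/7x_2 + 81/35 lies in the elimination ideal for x_2, so x_2 ∈ {3, -101/70 + sqrt(13981)/70, -sqrt(13981)/70 - 101/70}. For each such x_2, the remaining basis elements (now univariate) give the rest of the solution.
  x_2 = 3: the earlier basis element becomes x_1 - 5 = 0, giving x_1 = 5 — point (5, 3).
  x_2 = -101/70 + sqrt(13981)/70: the earlier basis element becomes x_1 - 3*sqrt(13981)/25 - 177/25 = 0, giving x_1 = 177/25 + 3*sqrt(13981)/25 — point (177/25 + 3*sqrt(13981)/25, -101/70 + sqrt(13981)/70).
  x_2 = -sqrt(13981)/70 - 101/70: the earlier basis element becomes x_1 - 177/25 + 3*sqrt(13981)/25 = 0, giving x_1 = 177/25 - 3*sqrt(13981)/25 — point (177/25 - 3*sqrt(13981)/25, -sqrt(13981)/70 - 101/70).

{(5, 3), (177/25 + 3*sqrt(13981)/25, -101/70 + sqrt(13981)/70), (177/25 - 3*sqrt(13981)/25, -sqrt(13981)/70 - 101/70)}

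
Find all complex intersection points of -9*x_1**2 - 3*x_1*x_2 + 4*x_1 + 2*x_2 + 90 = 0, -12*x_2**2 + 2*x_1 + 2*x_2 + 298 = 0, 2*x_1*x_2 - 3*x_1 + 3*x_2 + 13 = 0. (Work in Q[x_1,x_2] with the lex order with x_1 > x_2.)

Compute a lex Gröbner basis by Buchberger's algorithm.
f_1 = -9*x_1**2 - 3*x_1*x_2 + 4*x_1 + 2*x_2 + 90, LT = x_1**2.
f_2 = 2*x_1 - 12*x_2**2 + 2*x_2 + 298, LT = x_1.
f_3 = 2*x_1*x_2 - 3*x_1 + 3*x_2 + 13, LT = x_1*x_2.

S(f_1,f_2): lcm = x_1**2. S = 6*x_1*x_2**2 - 2/3*x_1*x_2 - 1345/9*x_1 - 2/9*x_2 - 10.
  leading term x_1*x_2**2: subtract (3*x_2**2)·f_2 from 6*x_1*x_2**2 - 2/3*x_1*x_2 - 1345/9*x_1 - 2/9*x_2 - 10 → -2/3*x_1*x_2 - 1345/9*x_1 + 36*x_2**4 - 6*x_2**3 - 894*x_2**2 - 2/9*x_2 - 10
  leading term x_1*x_2: subtract (-1/3*x_2)·f_2 from -2/3*x_1*x_2 - 1345/9*x_1 + 36*x_2**4 - 6*x_2**3 - 894*x_2**2 - 2/9*x_2 - 10 → -1345/9*x_1 + 36*x_2**4 - 10*x_2**3 - 2680/3*x_2**2 + 892/9*x_2 - 10
  leading term x_1: subtract (-1345/18)·f_2 from -1345/9*x_1 + 36*x_2**4 - 10*x_2**3 - 2680/3*x_2**2 + 892/9*x_2 - 10 → 36*x_2**4 - 10*x_2**3 - 1790*x_2**2 + 2237/9*x_2 + 200315/9
  leading term x_2**4: no divisor's leading term divides it; move 36*x_2**4 to the remainder.
  leading term x_2**3: no divisor's leading term divides it; move -10*x_2**3 to the remainder.
  leading term x_2**2: no divisor's leading term divides it; move -1790*x_2**2 to the remainder.
  leading term x_2: no divisor's leading term divides it; move 2237/9*x_2 to the remainder.
  leading term 1: no divisor's leading term divides it; move 200315/9 to the remainder.
  remainder 36*x_2**4 - 10*x_2**3 - 1790*x_2**2 + 2237/9*x_2 + 200315/9 ≠ 0; add h_4 = 36*x_2**4 - 10*x_2**3 - 1790*x_2**2 + 2237/9*x_2 + 200315/9 to the basis.

S(f_1,f_3): lcm = x_1**2*x_2. S = 3/2*x_1**2 + 1/3*x_1*x_2**2 - 35/18*x_1*x_2 - 13/2*x_1 - 2/9*x_2**2 - 10*x_2.
  leading term x_1**2: subtract (-1/6)·f_1 from 3/2*x_1**2 + 1/3*x_1*x_2**2 - 35/18*x_1*x_2 - 13/2*x_1 - 2/9*x_2**2 - 10*x_2 → 1/3*x_1*x_2**2 - 22/9*x_1*x_2 - 35/6*x_1 - 2/9*x_2**2 - 29/3*x_2 + 15
  leading term x_1*x_2**2: subtract (1/6*x_2**2)·f_2 from 1/3*x_1*x_2**2 - 22/9*x_1*x_2 - 35/6*x_1 - 2/9*x_2**2 - 29/3*x_2 + 15 → -22/9*x_1*x_2 - 35/6*x_1 + 2*x_2**4 - 1/3*x_2**3 - 449/9*x_2**2 - 29/3*x_2 + 15
  leading term x_1*x_2: subtract (-11/9*x_2)·f_2 from -22/9*x_1*x_2 - 35/6*x_1 + 2*x_2**4 - 1/3*x_2**3 - 449/9*x_2**2 - 29/3*x_2 + 15 → -35/6*x_1 + 2*x_2**4 - 15*x_2**3 - 427/9*x_2**2 + 3191/9*x_2 + 15
  leading term x_1: subtract (-35/12)·f_2 from -35/6*x_1 + 2*x_2**4 - 15*x_2**3 - 427/9*x_2**2 + 3191/9*x_2 + 15 → 2*x_2**4 - 15*x_2**3 - 742/9*x_2**2 + 6487/18*x_2 + 5305/6
  leading term x_2**4: subtract (1/18)·h_4 from 2*x_2**4 - 15*x_2**3 - 742/9*x_2**2 + 6487/18*x_2 + 5305/6 → -130/9*x_2**3 + 17*x_2**2 + 28073/81*x_2 - 28540/81
  leading term x_2**3: no divisor's leading term divides it; move -130/9*x_2**3 to the remainder.
  leading term x_2**2: no divisor's leading term divides it; move 17*x_2**2 to the remainder.
  leading term x_2: no divisor's leading term divides it; move 28073/81*x_2 to the remainder.
  leading term 1: no divisor's leading term divides it; move -28540/81 to the remainder.
  remainder -130/9*x_2**3 + 17*x_2**2 + 28073/81*x_2 - 28540/81 ≠ 0; add h_5 = -130/9*x_2**3 + 17*x_2**2 + 28073/81*x_2 - 28540/81 to the basis.

S(f_2,f_3): lcm = x_1*x_2. S = 3/2*x_1 - 6*x_2**3 + x_2**2 + 295/2*x_2 - 13/2.
  leading term x_1: subtract (3/4)·f_2 from 3/2*x_1 - 6*x_2**3 + x_2**2 + 295/2*x_2 - 13/2 → -6*x_2**3 + 10*x_2**2 + 146*x_2 - 230
  leading term x_2**3: subtract (27/65)·h_5 from -6*x_2**3 + 10*x_2**2 + 146*x_2 - 230 → 191/65*x_2**2 + 397/195*x_2 - 3262/39
  leading term x_2**2: no divisor's leading term divides it; move 191/65*x_2**2 to the remainder.
  leading term x_2: no divisor's leading term divides it; move 397/195*x_2 to the remainder.
  leading term 1: no divisor's leading term divides it; move -3262/39 to the remainder.
  remainder 191/65*x_2**2 + 397/195*x_2 - 3262/39 ≠ 0; add h_6 = 191/65*x_2**2 + 397/195*x_2 - 3262/39 to the basis.

S(f_3,h_4): lcm = x_1*x_2**4. S = -11/9*x_1*x_2**3 + 895/18*x_1*x_2**2 - 2237/324*x_1*x_2 - 200315/324*x_1 + 3/2*x_2**4 + 13/2*x_2**3.
  leading term x_1*x_2**3: subtract (-11/18*x_2**3)·f_2 from -11/9*x_1*x_2**3 + 895/18*x_1*x_2**2 - 2237/324*x_1*x_2 - 200315/324*x_1 + 3/2*x_2**4 + 13/2*x_2**3 → 895/18*x_1*x_2**2 - 2237/324*x_1*x_2 - 200315/324*x_1 - 22/3*x_2**5 + 49/18*x_2**4 + 3395/18*x_2**3
  leading term x_1*x_2**2: subtract (895/36*x_2**2)·f_2 from 895/18*x_1*x_2**2 - 2237/324*x_1*x_2 - 200315/324*x_1 - 22/3*x_2**5 + 49/18*x_2**4 + 3395/18*x_2**3 → -2237/324*x_1*x_2 - 200315/324*x_1 - 22/3*x_2**5 + 5419/18*x_2**4 + 1250/9*x_2**3 - 133355/18*x_2**2
  leading term x_1*x_2: subtract (-2237/648*x_2)·f_2 from -2237/324*x_1*x_2 - 200315/324*x_1 - 22/3*x_2**5 + 5419/18*x_2**4 + 1250/9*x_2**3 - 133355/18*x_2**2 → -200315/324*x_1 - 22/3*x_2**5 + 5419/18*x_2**4 + 5263/54*x_2**3 - 2398153/324*x_2**2 + 333313/324*x_2
  leading term x_1: subtract (-200315/648)·f_2 from -200315/324*x_1 - 22/3*x_2**5 + 5419/18*x_2**4 + 5263/54*x_2**3 - 2398153/324*x_2**2 + 333313/324*x_2 → -22/3*x_2**5 + 5419/18*x_2**4 + 5263/54*x_2**3 - 3600043/324*x_2**2 + 1647*x_2 + 29846935/324
  leading term x_2**5: subtract (-11/54*x_2)·h_4 from -22/3*x_2**5 + 5419/18*x_2**4 + 5263/54*x_2**3 - 3600043/324*x_2**2 + 1647*x_2 + 29846935/324 → 16147/54*x_2**4 - 1603/6*x_2**3 - 10750915/972*x_2**2 + 3003907/486*x_2 + 29846935/324
  leading term x_2**4: subtract (16147/1944)·h_4 from 16147/54*x_2**4 - 1603/6*x_2**3 - 10750915/972*x_2**2 + 3003907/486*x_2 + 29846935/324 → -178951/972*x_2**3 + 616775/162*x_2**2 + 72019813/17496*x_2 - 1622751815/17496
  leading term x_2**3: subtract (178951/14040)·h_5 from -178951/972*x_2**3 + 616775/162*x_2**2 + 72019813/17496*x_2 - 1622751815/17496 → 151234999/42120*x_2**2 - 6340807/21060*x_2 - 247831127/2808
  leading term x_2**2: subtract (151234999/123768)·h_6 from 151234999/42120*x_2**2 - 6340807/21060*x_2 - 247831127/2808 → -1035490145/371304*x_2 + 5177450725/371304
  leading term x_2: no divisor's leading term divides it; move -1035490145/371304*x_2 to the remainder.
  leading term 1: no divisor's leading term divides it; move 5177450725/371304 to the remainder.
  remainder -1035490145/371304*x_2 + 5177450725/371304 ≠ 0; add h_7 = -1035490145/371304*x_2 + 5177450725/371304 to the basis.

The other S-polynomials (S(f_1,h_4), S(f_2,h_4), S(f_1,h_5), S(f_2,h_5), S(f_3,h_5), S(h_4,h_5), S(f_1,h_6), S(f_2,h_6), S(f_3,h_6), S(h_4,h_6), S(h_5,h_6), S(f_1,h_7), S(f_2,h_7), S(f_3,h_7), S(h_4,h_7), S(h_5,h_7), S(h_6,h_7)) all reduce to 0 modulo the current basis, so we have a Gröbner basis.
Inter-reduce: drop elements whose leading term is divisible by another's, tail-reduce, and make monic.
Reduced Gröbner basis: {x_1 + 4, x_2 - 5}.

A lex Gröbner basis eliminates variables successively. Here x_2 - 5 depends only on x_2, with roots {5}; lifting each root through the earlier basis elements recovers the full solutions.
  x_2 = 5: the earlier basis element becomes x_1 + 4 = 0, giving x_1 = -4 — point (-4, 5).
Substituting each solution back into the original system confirms all equations vanish.

{(-4, 5)}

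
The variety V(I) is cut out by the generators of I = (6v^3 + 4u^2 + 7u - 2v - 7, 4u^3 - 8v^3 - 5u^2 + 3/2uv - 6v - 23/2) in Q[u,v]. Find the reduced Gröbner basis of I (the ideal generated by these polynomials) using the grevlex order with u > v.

G = {u^3 + 1/12u^2 + 3/8uv + 7/3u - 13/6v - 125/24, v^3 + 2/3u^2 + 7/6u - 1/3v - 7/6}

f_1 = 6v^3 + 4u^2 + 7u - 2v - 7, LT = v^3.
f_2 = 4u^3 - 8v^3 - 5u^2 + 3/2uv - 6v - 23/2, LT = u^3.

The S-polynomials (S(f_1,f_2)) all reduce to 0 modulo the current basis, so we have a Gröbner basis.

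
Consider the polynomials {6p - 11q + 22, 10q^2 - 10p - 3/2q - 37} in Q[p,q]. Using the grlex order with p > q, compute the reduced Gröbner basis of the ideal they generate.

Buchberger's algorithm terminates because the ascending chain of leading-term ideals stabilizes.

f_1 = 6p - 11q + 22, LT = p.
f_2 = 10q^2 - 10p - 3/2q - 37, LT = q^2.

The S-polynomials (S(f_1,f_2)) all reduce to 0 modulo the current basis, so we have a Gröbner basis.

G = {q^2 - 119/60q - 1/30, p - 11/6q + 11/3}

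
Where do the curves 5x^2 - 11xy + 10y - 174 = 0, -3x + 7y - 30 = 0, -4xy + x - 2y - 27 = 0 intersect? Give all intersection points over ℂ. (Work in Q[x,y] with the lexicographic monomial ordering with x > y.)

Compute a lex Gröbner basis by Buchberger's algorithm.
f_1 = 5x^2 - 11xy + 10y - 174, LT = x^2.
f_2 = -3x + 7y - 30, LT = x.
f_3 = -4xy + x - 2y - 27, LT = xy.

S(f_1,f_2): lcm = x^2. S = 2/15xy - 10x + 2y - 174/5.
  leading term xy: subtract (-2/45y)·f_2 from 2/15xy - 10x + 2y - 174/5 → -10x + 14/45y^2 + 2/3y - 174/5
  leading term x: subtract (10/3)·f_2 from -10x + 14/45y^2 + 2/3y - 174/5 → 14/45y^2 - 68/3y + 326/5
  leading term y^2: no divisor's leading term divides it; move 14/45y^2 to the remainder.
  leading term y: no divisor's leading term divides it; move -68/3y to the remainder.
  leading term 1: no divisor's leading term divides it; move 326/5 to the remainder.
  remainder 14/45y^2 - 68/3y + 326/5 ≠ 0; add h_4 = 14/45y^2 - 68/3y + 326/5 to the basis.

S(f_1,f_3): lcm = x^2y. S = 1/4x^2 - 11/5xy^2 - 1/2xy - 27/4x + 2y^2 - 174/5y.
  leading term x^2: subtract (1/20)·f_1 from 1/4x^2 - 11/5xy^2 - 1/2xy - 27/4x + 2y^2 - 174/5y → -11/5xy^2 + 1/20xy - 27/4x + 2y^2 - 353/10y + 87/10
  leading term xy^2: subtract (11/15y^2)·f_2 from -11/5xy^2 + 1/20xy - 27/4x + 2y^2 - 353/10y + 87/10 → 1/20xy - 27/4x - 77/15y^3 + 24y^2 - 353/10y + 87/10
  leading term xy: subtract (-1/60y)·f_2 from 1/20xy - 27/4x - 77/15y^3 + 24y^2 - 353/10y + 87/10 → -27/4x - 77/15y^3 + 1447/60y^2 - 179/5y + 87/10
  leading term x: subtract (9/4)·f_2 from -27/4x - 77/15y^3 + 1447/60y^2 - 179/5y + 87/10 → -77/15y^3 + 1447/60y^2 - 1031/20y + 381/5
  leading term y^3: subtract (-33/2y)·h_4 from -77/15y^3 + 1447/60y^2 - 1031/20y + 381/5 → -20993/60y^2 + 4097/4y + 381/5
  leading term y^2: subtract (-8997/8)·h_4 from -20993/60y^2 + 4097/4y + 381/5 → -97869/4y + 293607/4
  leading term y: no divisor's leading term divides it; move -97869/4y to the remainder.
  leading term 1: no divisor's leading term divides it; move 293607/4 to the remainder.
  remainder -97869/4y + 293607/4 ≠ 0; add h_5 = -97869/4y + 293607/4 to the basis.

The other S-polynomials (S(f_2,f_3), S(f_1,h_4), S(f_2,h_4), S(f_3,h_4), S(f_1,h_5), S(f_2,h_5), S(f_3,h_5), S(h_4,h_5)) all reduce to 0 modulo the current basis, so we have a Gröbner basis.
Inter-reduce: drop elements whose leading term is divisible by another's, tail-reduce, and make monic.
Reduced Gröbner basis: {x + 3, y - 3}.

From the last basis element, y - 3 = 0, so y takes values in {3}. Each choice, substituted upward through the basis, yields the corresponding point(s) of the solution set.
  y = 3: the earlier basis element becomes x + 3 = 0, giving x = -3 — point (-3, 3).

{(-3, 3)}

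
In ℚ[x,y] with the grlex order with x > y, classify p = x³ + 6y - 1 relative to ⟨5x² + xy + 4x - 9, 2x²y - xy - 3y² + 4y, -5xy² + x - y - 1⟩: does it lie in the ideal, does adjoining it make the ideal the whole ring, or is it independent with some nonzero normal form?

First compute the reduced Gröbner basis of I by Buchberger's algorithm.
f_1 = 5x² + xy + 4x - 9, LT = x².
f_2 = 2x²y - xy - 3y² + 4y, LT = x²y.
f_3 = -5xy² + x - y - 1, LT = xy².

S(f_1,f_2): lcm = x²y. S = ⅕xy² + 13/10xy + 3/2y² - 19/5y.
  reduce S modulo (f_1, f_2, f_3):
  remainder 13/10xy + 3/2y² + 1/25x - 96/25y - 1/25 ≠ 0; add h_4 = 13/10xy + 3/2y² + 1/25x - 96/25y - 1/25 to the basis.

S(f_1,f_3): lcm = x²y². S = ⅕xy³ + ⅘xy² + ⅕x² - ⅕xy - 9/5y² - ⅕x.
  reduce S modulo (f_1, f_2, f_3, h_4):
  remainder -523/325y² - 63/325x - 257/325y + 63/325 ≠ 0; add h_5 = -523/325y² - 63/325x - 257/325y + 63/325 to the basis.

S(f_2,f_3): lcm = x²y². S = -½xy² - 3/2y³ + ⅕x² - ⅕xy + 2y² - ⅕x.
  reduce S modulo (f_1, f_2, f_3, h_4, h_5):
  remainder -54440893/68382250x - 55885791/34191125y + 54440893/68382250 ≠ 0; add h_6 = -54440893/68382250x - 55885791/34191125y + 54440893/68382250 to the basis.

S(f_1,h_4): lcm = x²y. S = -62/65xy² - 2/65x² + 244/65xy + 2/65x - 9/5y.
  reduce S modulo (f_1, f_2, f_3, h_4, h_5, h_6):
  remainder 602751095/54440893y ≠ 0; add h_7 = 602751095/54440893y to the basis.

The other S-polynomials (S(f_2,h_4), S(f_3,h_4), S(f_1,h_5), S(f_2,h_5), S(f_3,h_5), S(h_4,h_5), S(f_1,h_6), S(f_2,h_6), S(f_3,h_6), S(h_4,h_6), S(h_5,h_6), S(f_1,h_7), S(f_2,h_7), S(f_3,h_7), S(h_4,h_7), S(h_5,h_7), S(h_6,h_7)) all reduce to 0 modulo the current basis, so we have a Gröbner basis.
Inter-reduce: drop elements whose leading term is divisible by another's, tail-reduce, and make monic.
Reduced Gröbner basis: {x - 1, y}.
Label its elements g_1 = x - 1, g_2 = y.

Reduce p = x³ + 6y - 1 modulo G:
  leading term x³: subtract (x²)·g_1 from x³ + 6y - 1 → x² + 6y - 1
  leading term x²: subtract (x)·g_1 from x² + 6y - 1 → x + 6y - 1
  leading term x: subtract (1)·g_1 from x + 6y - 1 → 6y
  leading term y: subtract (6)·g_2 from 6y → 0
  normal form = 0.
Since the normal form is 0, p ∈ I.

x³ + 6y - 1 lies in I (it reduces to 0).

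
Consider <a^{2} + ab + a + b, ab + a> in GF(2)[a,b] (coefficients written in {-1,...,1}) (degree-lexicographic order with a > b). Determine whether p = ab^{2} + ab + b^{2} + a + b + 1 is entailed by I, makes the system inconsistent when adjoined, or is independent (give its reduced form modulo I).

First compute the reduced Gröbner basis of I by Buchberger's algorithm.
f_1 = a^{2} + ab + a + b, LT = a^{2}.
f_2 = ab + a, LT = ab.

S(f_1,f_2): lcm = a^{2}b. S = ab^{2} + a^{2} + ab + b^{2}.
  reduce S modulo (f_1, f_2):
  remainder b^{2} + b ≠ 0; add h_3 = b^{2} + b to the basis.

The other S-polynomials (S(f_1,h_3), S(f_2,h_3)) all reduce to 0 modulo the current basis, so we have a Gröbner basis.
Inter-reduce: drop elements whose leading term is divisible by another's, tail-reduce, and make monic.
Reduced Gröbner basis: {a^{2} + b, ab + a, b^{2} + b}.
Label its elements g_1 = a^{2} + b, g_2 = ab + a, g_3 = b^{2} + b.

Reduce p = ab^{2} + ab + b^{2} + a + b + 1 modulo G:
  leading term ab^{2}: subtract (b)·g_2 from ab^{2} + ab + b^{2} + a + b + 1 → b^{2} + a + b + 1
  leading term b^{2}: subtract (1)·g_3 from b^{2} + a + b + 1 → a + 1
  leading term a: no divisor's leading term divides it; move a to the remainder.
  leading term 1: no divisor's leading term divides it; move 1 to the remainder.
  normal form = a + 1.
The normal form is nonzero, so p ∉ I. Since p minus its normal form lies in I, I + (p) = I + (r) where r = a + 1; decide whether this ideal is the whole ring.
Run Buchberger on G together with r (pairs among the g_i already reduce to 0 since G is a Gröbner basis):
g_1 = a^{2} + b, LT = a^{2}.
g_2 = ab + a, LT = ab.
g_3 = b^{2} + b, LT = b^{2}.
r = a + 1, LT = a.

S(g_1,r): lcm = a^{2}. S = a + b.
  reduce S modulo (g_1, g_2, g_3, r):
  remainder b + 1 ≠ 0; add m_5 = b + 1 to the basis.

The other S-polynomials (S(g_1,g_2), S(g_1,g_3), S(g_2,g_3), S(g_2,r), S(g_3,r), S(g_1,m_5), S(g_2,m_5), S(g_3,m_5), S(r,m_5)) all reduce to 0 modulo the current basis, so we have a Gröbner basis.
Inter-reduce: drop elements whose leading term is divisible by another's, tail-reduce, and make monic.
Reduced Gröbner basis: {a + 1, b + 1}.
The reduced Gröbner basis of I + (p) is {a + 1, b + 1} ≠ {1}, a proper ideal, so the enlarged system stays consistent: p is independent of I, with normal form a + 1.

The remainder on division by a Gröbner basis is unique — it is the normal form.

ab^{2} + ab + b^{2} + a + b + 1 is independent of I; its normal form modulo I is a + 1.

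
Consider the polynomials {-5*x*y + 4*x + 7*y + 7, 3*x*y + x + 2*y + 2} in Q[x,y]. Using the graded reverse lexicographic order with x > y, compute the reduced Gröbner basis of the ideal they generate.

G = {y**2 + 30/31*y - 1/31, x + 31/17*y + 31/17}

f_1 = -5*x*y + 4*x + 7*y + 7, LT = x*y.
f_2 = 3*x*y + x + 2*y + 2, LT = x*y.

S(f_1,f_2): lcm = x*y. S = -17/15*x - 31/15*y - 31/15.
  leading term x: no divisor's leading term divides it; move -17/15*x to the remainder.
  leading term y: no divisor's leading term divides it; move -31/15*y to the remainder.
  leading term 1: no divisor's leading term divides it; move -31/15 to the remainder.
  remainder -17/15*x - 31/15*y - 31/15 ≠ 0; add g_3 = -17/15*x - 31/15*y - 31/15 to the basis.

S(f_1,g_3): lcm = x*y. S = -31/17*y**2 - 4/5*x - 274/85*y - 7/5.
  leading term y**2: no divisor's leading term divides it; move -31/17*y**2 to the remainder.
  leading term x: subtract (12/17)·g_3 from -4/5*x - 274/85*y - 7/5 → -30/17*y + 1/17
  leading term y: no divisor's leading term divides it; move -30/17*y to the remainder.
  leading term 1: no divisor's leading term divides it; move 1/17 to the remainder.
  remainder -31/17*y**2 - 30/17*y + 1/17 ≠ 0; add g_4 = -31/17*y**2 - 30/17*y + 1/17 to the basis.

S(f_2,g_3): lcm = x*y. S = -31/17*y**2 + 1/3*x - 59/51*y + 2/3.
  leading term y**2: subtract (1)·g_4 from -31/17*y**2 + 1/3*x - 59/51*y + 2/3 → 1/3*x + 31/51*y + 31/51
  leading term x: subtract (-5/17)·g_3 from 1/3*x + 31/51*y + 31/51 → 0
  remainder 0.

S(f_1,g_4): lcm = x*y**2. S = -274/155*x*y - 7/5*y**2 + 1/31*x - 7/5*y.
  leading term x*y: subtract (274/775)·f_1 from -274/155*x*y - 7/5*y**2 + 1/31*x - 7/5*y → -7/5*y**2 - 1071/775*x - 3003/775*y - 1918/775
  leading term y**2: subtract (119/155)·g_4 from -7/5*y**2 - 1071/775*x - 3003/775*y - 1918/775 → -1071/775*x - 63/25*y - 63/25
  leading term x: subtract (189/155)·g_3 from -1071/775*x - 63/25*y - 63/25 → 0
  remainder 0.

S(f_2,g_4): lcm = x*y**2. S = -59/93*x*y + 2/3*y**2 + 1/31*x + 2/3*y.
  leading term x*y: subtract (59/465)·f_1 from -59/93*x*y + 2/3*y**2 + 1/31*x + 2/3*y → 2/3*y**2 - 221/465*x - 103/465*y - 413/465
  leading term y**2: subtract (-34/93)·g_4 from 2/3*y**2 - 221/465*x - 103/465*y - 413/465 → -221/465*x - 13/15*y - 13/15
  leading term x: subtract (13/31)·g_3 from -221/465*x - 13/15*y - 13/15 → 0
  remainder 0.

S(g_3,g_4): leading monomials are coprime, so the S-polynomial reduces to 0 (Buchberger's first criterion).
Every S-polynomial of the final basis reduces to 0, so we have a Gröbner basis.
Inter-reduce: drop elements whose leading term is divisible by another's, tail-reduce, and make monic.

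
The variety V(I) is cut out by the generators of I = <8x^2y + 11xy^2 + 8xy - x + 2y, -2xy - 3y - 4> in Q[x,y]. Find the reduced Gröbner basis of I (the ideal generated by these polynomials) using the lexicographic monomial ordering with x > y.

f_1 = 8x^2y + 11xy^2 + 8xy - x + 2y, LT = x^2y.
f_2 = -2xy - 3y - 4, LT = xy.

S(f_1,f_2): lcm = x^2y. S = 11/8xy^2 - 1/2xy - 17/8x + 1/4y.
  reduce S modulo (f_1, f_2):
  remainder -17/8x - 33/16y^2 - 7/4y + 1 ≠ 0; add g_3 = -17/8x - 33/16y^2 - 7/4y + 1 to the basis.

S(f_1,g_3): lcm = x^2y. S = -33/34xy^3 + 75/136xy^2 + 25/17xy - 1/8x + 1/4y.
  reduce S modulo (f_1, f_2, g_3):
  remainder 99/68y^3 + 21/17y^2 - 201/68y - 3 ≠ 0; add g_4 = 99/68y^3 + 21/17y^2 - 201/68y - 3 to the basis.

The other S-polynomials (S(f_2,g_3), S(f_1,g_4), S(f_2,g_4), S(g_3,g_4)) all reduce to 0 modulo the current basis, so we have a Gröbner basis.
Inter-reduce: drop elements whose leading term is divisible by another's, tail-reduce, and make monic.

G = {x + 33/34y^2 + 14/17y - 8/17, y^3 + 28/33y^2 - 67/33y - 68/33}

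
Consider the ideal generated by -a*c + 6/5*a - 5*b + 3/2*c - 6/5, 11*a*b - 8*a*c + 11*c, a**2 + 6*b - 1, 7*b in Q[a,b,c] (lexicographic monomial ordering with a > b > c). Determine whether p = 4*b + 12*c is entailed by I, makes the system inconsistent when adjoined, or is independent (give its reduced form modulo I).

4*b + 12*c lies in I (it reduces to 0).

First compute the reduced Gröbner basis of I by Buchberger's algorithm.
f_1 = -a*c + 6/5*a - 5*b + 3/2*c - 6/5, LT = a*c.
f_2 = 11*a*b - 8*a*c + 11*c, LT = a*b.
f_3 = a**2 + 6*b - 1, LT = a**2.
f_4 = 7*b, LT = b.

S(f_1,f_2): lcm = a*b*c. S = -6/5*a*b + 8/11*a*c**2 + 5*b**2 - 3/2*b*c + 6/5*b - c**2.
  leading term a*b: subtract (-6/55)·f_2 from -6/5*a*b + 8/11*a*c**2 + 5*b**2 - 3/2*b*c + 6/5*b - c**2 → 8/11*a*c**2 - 48/55*a*c + 5*b**2 - 3/2*b*c + 6/5*b - c**2 + 6/5*c
  leading term a*c**2: subtract (-8/11*c)·f_1 from 8/11*a*c**2 - 48/55*a*c + 5*b**2 - 3/2*b*c + 6/5*b - c**2 + 6/5*c → 5*b**2 - 113/22*b*c + 6/5*b + 1/11*c**2 + 18/55*c
  leading term b**2: subtract (5/7*b)·f_4 from 5*b**2 - 113/22*b*c + 6/5*b + 1/11*c**2 + 18/55*c → -113/22*b*c + 6/5*b + 1/11*c**2 + 18/55*c
  leading term b*c: subtract (-113/154*c)·f_4 from -113/22*b*c + 6/5*b + 1/11*c**2 + 18/55*c → 6/5*b + 1/11*c**2 + 18/55*c
  leading term b: subtract (6/35)·f_4 from 6/5*b + 1/11*c**2 + 18/55*c → 1/11*c**2 + 18/55*c
  leading term c**2: no divisor's leading term divides it; move 1/11*c**2 to the remainder.
  leading term c: no divisor's leading term divides it; move 18/55*c to the remainder.
  remainder 1/11*c**2 + 18/55*c ≠ 0; add h_5 = 1/11*c**2 + 18/55*c to the basis.

S(f_1,f_3): lcm = a**2*c. S = -6/5*a**2 + 5*a*b - 3/2*a*c + 6/5*a - 6*b*c + c.
  leading term a**2: subtract (-6/5)·f_3 from -6/5*a**2 + 5*a*b - 3/2*a*c + 6/5*a - 6*b*c + c → 5*a*b - 3/2*a*c + 6/5*a - 6*b*c + 36/5*b + c - 6/5
  leading term a*b: subtract (5/11)·f_2 from 5*a*b - 3/2*a*c + 6/5*a - 6*b*c + 36/5*b + c - 6/5 → 47/22*a*c + 6/5*a - 6*b*c + 36/5*b - 4*c - 6/5
  leading term a*c: subtract (-47/22)·f_1 from 47/22*a*c + 6/5*a - 6*b*c + 36/5*b - 4*c - 6/5 → 207/55*a - 6*b*c - 383/110*b - 35/44*c - 207/55
  leading term a: no divisor's leading term divides it; move 207/55*a to the remainder.
  leading term b*c: subtract (-6/7*c)·f_4 from -6*b*c - 383/110*b - 35/44*c - 207/55 → -383/110*b - 35/44*c - 207/55
  leading term b: subtract (-383/770)·f_4 from -383/110*b - 35/44*c - 207/55 → -35/44*c - 207/55
  leading term c: no divisor's leading term divides it; move -35/44*c to the remainder.
  leading term 1: no divisor's leading term divides it; move -207/55 to the remainder.
  remainder 207/55*a - 35/44*c - 207/55 ≠ 0; add h_6 = 207/55*a - 35/44*c - 207/55 to the basis.

S(f_2,f_3): lcm = a**2*b. S = -8/11*a**2*c + a*c - 6*b**2 + b.
  leading term a**2*c: subtract (8/11*a)·f_1 from -8/11*a**2*c + a*c - 6*b**2 + b → -48/55*a**2 + 40/11*a*b - 1/11*a*c + 48/55*a - 6*b**2 + b
  leading term a**2: subtract (-48/55)·f_3 from -48/55*a**2 + 40/11*a*b - 1/11*a*c + 48/55*a - 6*b**2 + b → 40/11*a*b - 1/11*a*c + 48/55*a - 6*b**2 + 343/55*b - 48/55
  leading term a*b: subtract (40/121)·f_2 from 40/11*a*b - 1/11*a*c + 48/55*a - 6*b**2 + 343/55*b - 48/55 → 309/121*a*c + 48/55*a - 6*b**2 + 343/55*b - 40/11*c - 48/55
  leading term a*c: subtract (-309/121)·f_1 from 309/121*a*c + 48/55*a - 6*b**2 + 343/55*b - 40/11*c - 48/55 → 2382/605*a - 6*b**2 - 3952/605*b + 47/242*c - 2382/605
  leading term a: subtract (794/759)·h_6 from 2382/605*a - 6*b**2 - 3952/605*b + 47/242*c - 2382/605 → -6*b**2 - 3952/605*b + 779/759*c
  leading term b**2: subtract (-6/7*b)·f_4 from -6*b**2 - 3952/605*b + 779/759*c → -3952/605*b + 779/759*c
  leading term b: subtract (-3952/4235)·f_4 from -3952/605*b + 779/759*c → 779/759*c
  leading term c: no divisor's leading term divides it; move 779/759*c to the remainder.
  remainder 779/759*c ≠ 0; add h_7 = 779/759*c to the basis.

The other S-polynomials (S(f_1,f_4), S(f_2,f_4), S(f_3,f_4), S(f_1,h_5), S(f_2,h_5), S(f_3,h_5), S(f_4,h_5), S(f_1,h_6), S(f_2,h_6), S(f_3,h_6), S(f_4,h_6), S(h_5,h_6), S(f_1,h_7), S(f_2,h_7), S(f_3,h_7), S(f_4,h_7), S(h_5,h_7), S(h_6,h_7)) all reduce to 0 modulo the current basis, so we have a Gröbner basis.
Inter-reduce: drop elements whose leading term is divisible by another's, tail-reduce, and make monic.
Reduced Gröbner basis: {a - 1, b, c}.
Label its elements g_1 = a - 1, g_2 = b, g_3 = c.

Reduce p = 4*b + 12*c modulo G:
  leading term b: subtract (4)·g_2 from 4*b + 12*c → 12*c
  leading term c: subtract (12)·g_3 from 12*c → 0
  normal form = 0.
Since the normal form is 0, p ∈ I.

Ideal membership is decidable via reduction modulo a Gröbner basis.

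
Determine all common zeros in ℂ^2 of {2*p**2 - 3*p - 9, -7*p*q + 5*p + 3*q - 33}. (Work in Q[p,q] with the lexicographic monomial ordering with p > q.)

Compute a lex Gröbner basis by Buchberger's algorithm.
f_1 = 2*p**2 - 3*p - 9, LT = p**2.
f_2 = -7*p*q + 5*p + 3*q - 33, LT = p*q.

S(f_1,f_2): lcm = p**2*q. S = 5/7*p**2 - 15/14*p*q - 33/7*p - 9/2*q.
  reduce S modulo (f_1, f_2):
  remainder -216/49*p - 243/49*q + 405/49 ≠ 0; add h_3 = -216/49*p - 243/49*q + 405/49 to the basis.

S(f_2,h_3): lcm = p*q. S = -5/7*p - 9/8*q**2 + 81/56*q + 33/7.
  reduce S modulo (f_1, f_2, h_3):
  remainder -9/8*q**2 + 9/4*q + 27/8 ≠ 0; add h_4 = -9/8*q**2 + 9/4*q + 27/8 to the basis.

The other S-polynomials (S(f_1,h_3), S(f_1,h_4), S(f_2,h_4), S(h_3,h_4)) all reduce to 0 modulo the current basis, so we have a Gröbner basis.
Inter-reduce: drop elements whose leading term is divisible by another's, tail-reduce, and make monic.
Reduced Gröbner basis: {p + 9/8*q - 15/8, q**2 - 2*q - 3}.

Since the basis is lex-ordered, q**2 - 2*q - 3 is univariate in q. Its roots are {-1, 3}. Back-substituting each root into the other basis elements fixes the other coordinates.
  q = -1: the earlier basis element becomes p - 3 = 0, giving p = 3 — point (3, -1).
  q = 3: the earlier basis element becomes p + 3/2 = 0, giving p = -3/2 — point (-3/2, 3).

{(3, -1), (-3/2, 3)}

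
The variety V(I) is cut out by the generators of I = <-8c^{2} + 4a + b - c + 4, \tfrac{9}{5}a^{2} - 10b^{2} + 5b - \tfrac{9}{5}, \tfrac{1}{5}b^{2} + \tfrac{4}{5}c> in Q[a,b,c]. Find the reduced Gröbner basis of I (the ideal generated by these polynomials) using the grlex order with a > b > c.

Buchberger's algorithm terminates because the ascending chain of leading-term ideals stabilizes.

f_1 = -8c^{2} + 4a + b - c + 4, LT = c^{2}.
f_2 = \tfrac{9}{5}a^{2} - 10b^{2} + 5b - \tfrac{9}{5}, LT = a^{2}.
f_3 = \tfrac{1}{5}b^{2} + \tfrac{4}{5}c, LT = b^{2}.

S(f_1,f_2): leading monomials are coprime, so the S-polynomial reduces to 0 (Buchberger's first criterion).
S(f_1,f_3): leading monomials are coprime, so the S-polynomial reduces to 0 (Buchberger's first criterion).
S(f_2,f_3): leading monomials are coprime, so the S-polynomial reduces to 0 (Buchberger's first criterion).
Every S-polynomial of the final basis reduces to 0, so we have a Gröbner basis.

G = {a^{2} + \tfrac{25}{9}b + \tfrac{200}{9}c - 1, b^{2} + 4c, c^{2} - \tfrac{1}{2}a - \tfrac{1}{8}b + \tfrac{1}{8}c - \tfrac{1}{2}}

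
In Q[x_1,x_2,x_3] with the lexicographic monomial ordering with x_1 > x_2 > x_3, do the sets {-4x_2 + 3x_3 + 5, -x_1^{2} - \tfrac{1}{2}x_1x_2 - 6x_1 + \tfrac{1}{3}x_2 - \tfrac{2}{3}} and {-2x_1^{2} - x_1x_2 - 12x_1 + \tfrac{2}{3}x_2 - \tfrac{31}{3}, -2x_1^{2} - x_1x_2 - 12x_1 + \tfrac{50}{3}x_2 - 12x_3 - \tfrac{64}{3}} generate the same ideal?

No, the ideals differ.

Equality of ideals is decidable: compute both reduced Gröbner bases (unique for the ordering) and check whether they agree.
Buchberger on the first generating set:
f_1 = -4x_2 + 3x_3 + 5, LT = x_2.
f_2 = -x_1^{2} - \tfrac{1}{2}x_1x_2 - 6x_1 + \tfrac{1}{3}x_2 - \tfrac{2}{3}, LT = x_1^{2}.

The S-polynomials (S(f_1,f_2)) all reduce to 0 modulo the current basis, so we have a Gröbner basis.
Inter-reduce: drop elements whose leading term is divisible by another's, tail-reduce, and make monic.
Reduced Gröbner basis: {x_1^{2} + \tfrac{3}{8}x_1x_3 + \tfrac{53}{8}x_1 - \tfrac{1}{4}x_3 + \tfrac{1}{4}, x_2 - \tfrac{3}{4}x_3 - \tfrac{5}{4}}.

Buchberger on the second generating set:
h_1 = -2x_1^{2} - x_1x_2 - 12x_1 + \tfrac{2}{3}x_2 - \tfrac{31}{3}, LT = x_1^{2}.
h_2 = -2x_1^{2} - x_1x_2 - 12x_1 + \tfrac{50}{3}x_2 - 12x_3 - \tfrac{64}{3}, LT = x_1^{2}.

S(h_1,h_2): lcm = x_1^{2}. S = 8x_2 - 6x_3 - \tfrac{11}{2}.
  leading term x_2: no divisor's leading term divides it; move 8x_2 to the remainder.
  leading term x_3: no divisor's leading term divides it; move -6x_3 to the remainder.
  leading term 1: no divisor's leading term divides it; move -\tfrac{11}{2} to the remainder.
  remainder 8x_2 - 6x_3 - \tfrac{11}{2} ≠ 0; add k_3 = 8x_2 - 6x_3 - \tfrac{11}{2} to the basis.

The other S-polynomials (S(h_1,k_3), S(h_2,k_3)) all reduce to 0 modulo the current basis, so we have a Gröbner basis.
Inter-reduce: drop elements whose leading term is divisible by another's, tail-reduce, and make monic.
Reduced Gröbner basis: {x_1^{2} + \tfrac{3}{8}x_1x_3 + \tfrac{203}{32}x_1 - \tfrac{1}{4}x_3 + \tfrac{79}{16}, x_2 - \tfrac{3}{4}x_3 - \tfrac{11}{16}}.

Since the reduced bases disagree, the two ideals are not the same.
The choice of monomial ordering does not affect the verdict — as long as both bases are computed under the same ordering, their equality decides ideal equality.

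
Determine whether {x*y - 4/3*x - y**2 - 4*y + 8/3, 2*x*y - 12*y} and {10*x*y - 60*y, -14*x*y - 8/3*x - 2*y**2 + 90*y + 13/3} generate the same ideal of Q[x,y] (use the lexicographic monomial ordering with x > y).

Two ideals are equal iff their reduced Gröbner bases coincide (the reduced basis is unique for a fixed ordering).
Buchberger on the first generating set:
f_1 = x*y - 4/3*x - y**2 - 4*y + 8/3, LT = x*y.
f_2 = 2*x*y - 12*y, LT = x*y.

S(f_1,f_2): lcm = x*y. S = -4/3*x - y**2 + 2*y + 8/3.
  reduce S modulo (f_1, f_2):
  remainder -4/3*x - y**2 + 2*y + 8/3 ≠ 0; add g_3 = -4/3*x - y**2 + 2*y + 8/3 to the basis.

S(f_1,g_3): lcm = x*y. S = -4/3*x - 3/4*y**3 + 1/2*y**2 - 2*y + 8/3.
  reduce S modulo (f_1, f_2, g_3):
  remainder -3/4*y**3 + 3/2*y**2 - 4*y ≠ 0; add g_4 = -3/4*y**3 + 3/2*y**2 - 4*y to the basis.

The other S-polynomials (S(f_2,g_3), S(f_1,g_4), S(f_2,g_4), S(g_3,g_4)) all reduce to 0 modulo the current basis, so we have a Gröbner basis.
Inter-reduce: drop elements whose leading term is divisible by another's, tail-reduce, and make monic.
Reduced Gröbner basis: {x + 3/4*y**2 - 3/2*y - 2, y**3 - 2*y**2 + 16/3*y}.

Buchberger on the second generating set:
h_1 = 10*x*y - 60*y, LT = x*y.
h_2 = -14*x*y - 8/3*x - 2*y**2 + 90*y + 13/3, LT = x*y.

S(h_1,h_2): lcm = x*y. S = -4/21*x - 1/7*y**2 + 3/7*y + 13/42.
  reduce S modulo (h_1, h_2):
  remainder -4/21*x - 1/7*y**2 + 3/7*y + 13/42 ≠ 0; add k_3 = -4/21*x - 1/7*y**2 + 3/7*y + 13/42 to the basis.

S(h_1,k_3): lcm = x*y. S = -3/4*y**3 + 9/4*y**2 - 35/8*y.
  reduce S modulo (h_1, h_2, k_3):
  remainder -3/4*y**3 + 9/4*y**2 - 35/8*y ≠ 0; add k_4 = -3/4*y**3 + 9/4*y**2 - 35/8*y to the basis.

The other S-polynomials (S(h_2,k_3), S(h_1,k_4), S(h_2,k_4), S(k_3,k_4)) all reduce to 0 modulo the current basis, so we have a Gröbner basis.
Inter-reduce: drop elements whose leading term is divisible by another's, tail-reduce, and make monic.
Reduced Gröbner basis: {x + 3/4*y**2 - 9/4*y - 13/8, y**3 - 3*y**2 + 35/6*y}.

The bases are distinct; the ideals are different.

No, the ideals differ.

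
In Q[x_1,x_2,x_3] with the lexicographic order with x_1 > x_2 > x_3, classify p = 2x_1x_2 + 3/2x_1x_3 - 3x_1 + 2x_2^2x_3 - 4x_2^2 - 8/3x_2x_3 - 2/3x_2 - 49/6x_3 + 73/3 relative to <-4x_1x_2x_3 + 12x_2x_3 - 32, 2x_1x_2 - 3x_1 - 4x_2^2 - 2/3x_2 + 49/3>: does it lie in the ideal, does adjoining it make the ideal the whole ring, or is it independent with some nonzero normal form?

First compute the reduced Gröbner basis of I by Buchberger's algorithm.
f_1 = -4x_1x_2x_3 + 12x_2x_3 - 32, LT = x_1x_2x_3.
f_2 = 2x_1x_2 - 3x_1 - 4x_2^2 - 2/3x_2 + 49/3, LT = x_1x_2.

S(f_1,f_2): lcm = x_1x_2x_3. S = 3/2x_1x_3 + 2x_2^2x_3 - 8/3x_2x_3 - 49/6x_3 + 8.
  reduce S modulo (f_1, f_2):
  remainder 3/2x_1x_3 + 2x_2^2x_3 - 8/3x_2x_3 - 49/6x_3 + 8 ≠ 0; add h_3 = 3/2x_1x_3 + 2x_2^2x_3 - 8/3x_2x_3 - 49/6x_3 + 8 to the basis.

S(f_1,h_3): lcm = x_1x_2x_3. S = -4/3x_2^3x_3 + 16/9x_2^2x_3 + 22/9x_2x_3 - 16/3x_2 + 8.
  reduce S modulo (f_1, f_2, h_3):
  remainder -4/3x_2^3x_3 + 16/9x_2^2x_3 + 22/9x_2x_3 - 16/3x_2 + 8 ≠ 0; add h_4 = -4/3x_2^3x_3 + 16/9x_2^2x_3 + 22/9x_2x_3 - 16/3x_2 + 8 to the basis.

The other S-polynomials (S(f_2,h_3), S(f_1,h_4), S(f_2,h_4), S(h_3,h_4)) all reduce to 0 modulo the current basis, so we have a Gröbner basis.
Inter-reduce: drop elements whose leading term is divisible by another's, tail-reduce, and make monic.
Reduced Gröbner basis: {x_1x_2 - 3/2x_1 - 2x_2^2 - 1/3x_2 + 49/6, x_1x_3 + 4/3x_2^2x_3 - 16/9x_2x_3 - 49/9x_3 + 16/3, x_2^3x_3 - 4/3x_2^2x_3 - 11/6x_2x_3 + 4x_2 - 6}.
Label its elements g_1 = x_1x_2 - 3/2x_1 - 2x_2^2 - 1/3x_2 + 49/6, g_2 = x_1x_3 + 4/3x_2^2x_3 - 16/9x_2x_3 - 49/9x_3 + 16/3, g_3 = x_2^3x_3 - 4/3x_2^2x_3 - 11/6x_2x_3 + 4x_2 - 6.

Reduce p = 2x_1x_2 + 3/2x_1x_3 - 3x_1 + 2x_2^2x_3 - 4x_2^2 - 8/3x_2x_3 - 2/3x_2 - 49/6x_3 + 73/3 modulo G:
  leading term x_1x_2: subtract (2)·g_1 from 2x_1x_2 + 3/2x_1x_3 - 3x_1 + 2x_2^2x_3 - 4x_2^2 - 8/3x_2x_3 - 2/3x_2 - 49/6x_3 + 73/3 → 3/2x_1x_3 + 2x_2^2x_3 - 8/3x_2x_3 - 49/6x_3 + 8
  leading term x_1x_3: subtract (3/2)·g_2 from 3/2x_1x_3 + 2x_2^2x_3 - 8/3x_2x_3 - 49/6x_3 + 8 → 0
  normal form = 0.
Since the normal form is 0, p ∈ I.

Ideal membership is decidable via reduction modulo a Gröbner basis.

2x_1x_2 + 3/2x_1x_3 - 3x_1 + 2x_2^2x_3 - 4x_2^2 - 8/3x_2x_3 - 2/3x_2 - 49/6x_3 + 73/3 lies in I (it reduces to 0).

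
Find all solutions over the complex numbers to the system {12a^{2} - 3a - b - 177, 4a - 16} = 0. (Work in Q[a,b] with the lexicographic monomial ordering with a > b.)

{(4, 3)}

Compute a lex Gröbner basis by Buchberger's algorithm.
f_1 = 12a^{2} - 3a - b - 177, LT = a^{2}.
f_2 = 4a - 16, LT = a.

S(f_1,f_2): lcm = a^{2}. S = \tfrac{15}{4}a - \tfrac{1}{12}b - \tfrac{59}{4}.
  leading term a: subtract (\tfrac{15}{16})·f_2 from \tfrac{15}{4}a - \tfrac{1}{12}b - \tfrac{59}{4} → -\tfrac{1}{12}b + \tfrac{1}{4}
  leading term b: no divisor's leading term divides it; move -\tfrac{1}{12}b to the remainder.
  leading term 1: no divisor's leading term divides it; move \tfrac{1}{4} to the remainder.
  remainder -\tfrac{1}{12}b + \tfrac{1}{4} ≠ 0; add h_3 = -\tfrac{1}{12}b + \tfrac{1}{4} to the basis.

The other S-polynomials (S(f_1,h_3), S(f_2,h_3)) all reduce to 0 modulo the current basis, so we have a Gröbner basis.
Inter-reduce: drop elements whose leading term is divisible by another's, tail-reduce, and make monic.
Reduced Gröbner basis: {a - 4, b - 3}.

A lex Gröbner basis eliminates variables successively. Here b - 3 depends only on b, with roots {3}; lifting each root through the earlier basis elements recovers the full solutions.
  b = 3: the earlier basis element becomes a - 4 = 0, giving a = 4 — point (4, 3).
Check: every point annihilates each of the original generators.
This is the nonlinear analogue of row-reducing a linear system.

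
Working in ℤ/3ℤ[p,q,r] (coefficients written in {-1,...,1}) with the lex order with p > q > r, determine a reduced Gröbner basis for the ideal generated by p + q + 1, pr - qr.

This is the nonlinear analogue of row-reducing a linear system.

f_1 = p + q + 1, LT = p.
f_2 = pr - qr, LT = pr.

S(f_1,f_2): lcm = pr. S = -qr + r.
  leading term qr: no divisor's leading term divides it; move -qr to the remainder.
  leading term r: no divisor's leading term divides it; move r to the remainder.
  remainder -qr + r ≠ 0; add g_3 = -qr + r to the basis.

The other S-polynomials (S(f_1,g_3), S(f_2,g_3)) all reduce to 0 modulo the current basis, so we have a Gröbner basis.
Inter-reduce: drop elements whose leading term is divisible by another's, tail-reduce, and make monic.

G = {p + q + 1, qr - r}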